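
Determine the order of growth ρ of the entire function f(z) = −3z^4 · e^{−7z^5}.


M(r) = max_{|z|=r} |-3|·|z|^4·|e^{−7z^5}| = 3·r^4 · e^{7r^5} (the factors attain their maxima compatibly on |z|=r). Then log M(r) = log 3 + 4·log r + 7r^5, dominated by the last term, so log log M(r) ~ 5·log r. The polynomial factor -3z^4 contributes only a log r term and does not affect the order. ρ = 5.
Therefore ρ = 5.

Order ρ = 5.


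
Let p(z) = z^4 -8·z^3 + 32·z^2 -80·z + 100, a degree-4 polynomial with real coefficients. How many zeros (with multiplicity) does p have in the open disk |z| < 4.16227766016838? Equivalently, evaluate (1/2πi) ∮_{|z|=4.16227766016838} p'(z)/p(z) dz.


The zeros of p are: (3 + 1i), (3 - 1i), (1 + 3i), (1 - 3i).
Their magnitudes are: 3.162, 3.162, 3.162, 3.162.
Zeros with |z| < R = 4.16227766016838: (3 + 1i), (3 - 1i), (1 + 3i), (1 - 3i).
Count = 4.
By the argument principle, (1/2πi) ∮_{|z|=R} p'(z)/p(z) dz equals exactly this count.

Number of zeros inside |z| < 4.16227766016838: 4.


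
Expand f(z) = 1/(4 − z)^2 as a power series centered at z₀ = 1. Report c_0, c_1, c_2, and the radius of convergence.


Let w = z − z₀, so z = z₀ + w.
Then 4 − z = 4 − (z₀ + w) = (4 − z₀) − w = 3 − w.
f(z) = 1/(3 − w)^2 = (1/(3)^2) · (1 − w/(3))^{−2}.
By the binomial series (1−u)^{−2} = Σ_{n≥0} C(n+1, 1) u^n for |u|<1, with u = w/(3):
  c_n = C(n+1, 1) / (3)^(n+2).
  c_0 = 1/(3)^2 = 1/9.
  c_1 = 2/(3)^3 = 2/27.
  c_2 = 3/(3)^4 = 1/27.
The series is valid for |w/d| < 1, i.e. |z − z₀| < |d|.
Radius of convergence: R = |4 − z₀| = |3| = 3 (distance from z₀ to the singularity z = 4).

c_0 = 1/9, c_1 = 2/27, c_2 = 1/27; R = 3.


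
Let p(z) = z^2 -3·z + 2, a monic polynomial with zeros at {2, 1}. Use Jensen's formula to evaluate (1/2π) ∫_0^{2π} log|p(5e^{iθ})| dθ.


Zeros: 1, 2; r = 5.
Inside |z| < r: 1, 2. Outside (|z| ≥ r): ∅.
p(0) = 2, so log|p(0)| = log(2) = 0.6931.
Apply Jensen: I(r) = log|p(0)| + Σ_k log(r/|z_k|), summed over zeros inside |z| < r.
  log(r/|z_k|) for z_k = 2: log(5/2) = 0.9163
  log(r/|z_k|) for z_k = 1: log(5/1) = 1.6094
Sum over inside zeros: 2.5257.
I(r) = log|p(0)| + (inside sum) = 0.6931 + 2.5257 = 3.2189.
Closed form (all zeros inside, monic): I(r) = n·log(r) = 2·log(5) = 3.2189. ✓

I(r) ≈ 3.2189.


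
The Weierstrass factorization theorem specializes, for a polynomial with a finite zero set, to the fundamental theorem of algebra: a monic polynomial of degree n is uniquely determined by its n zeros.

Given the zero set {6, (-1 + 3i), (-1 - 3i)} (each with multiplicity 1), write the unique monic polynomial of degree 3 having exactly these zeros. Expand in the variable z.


The polynomial is p(z) = ∏_{α ∈ S} (z − α), where S = {6, (-1 + 3i), (-1 - 3i)}.
Expanding the product yields: p(z) = z^3 -4·z^2 -2·z -60.
Note conjugate pairs combine to real quadratics: (z − (-1+3i))(z − (-1−3i)) = z² + 2z + 10.
The resulting polynomial has degree 3 and real coefficients as required.

p(z) = z^3 -4·z^2 -2·z -60.


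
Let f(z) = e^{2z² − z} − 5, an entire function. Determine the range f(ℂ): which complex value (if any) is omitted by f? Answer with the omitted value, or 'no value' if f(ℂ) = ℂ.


Little Picard bounds the complement of f(ℂ) to at most one point.
The exponent g(z) = 2z² − z is a nonconstant polynomial, hence surjective onto ℂ. So e^{g(z)} takes every value in {e^w : w ∈ ℂ} = ℂ ∖ {0}. Adding -5 shifts the range to ℂ ∖ {-5}. f omits exactly -5.

Omitted value: -5.


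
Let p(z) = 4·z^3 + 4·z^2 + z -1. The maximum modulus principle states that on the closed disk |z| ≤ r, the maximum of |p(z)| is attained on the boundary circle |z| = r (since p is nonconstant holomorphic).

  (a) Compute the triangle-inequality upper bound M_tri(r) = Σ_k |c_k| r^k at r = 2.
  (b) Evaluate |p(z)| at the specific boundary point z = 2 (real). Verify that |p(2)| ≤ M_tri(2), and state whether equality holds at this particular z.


Coefficients: c_0 = -1, c_1 = 1, c_2 = 4, c_3 = 4. Radius r = 2.
Part (a). Triangle bound: M_tri(r) = Σ_k |c_k| r^k
  = |-1|·2^0 + |1|·2^1 + |4|·2^2 + |4|·2^3
  = 1 + 2 + 16 + 32 = 51.
This bounds M(r) := max_{|z|=r} |p(z)| from above; equality holds iff all terms c_k z^k can be made to align in phase at a single z on |z|=r.
Part (b). At z = 2 (real, on the circle |z| = r):
  p(2) = (-1)·2^0 + (1)·2^1 + (4)·2^2 + (4)·2^3 = 49.
  |p(2)| = 49.
Check: |p(2)| = 49 ≤ 51 = M_tri(2). ✓ Equality does not hold at z = 2 (the coefficients have mixed signs, so the terms do not all align in phase there).

M_tri(2) = 51; |p(2)| = 49; equality at z=2: no.


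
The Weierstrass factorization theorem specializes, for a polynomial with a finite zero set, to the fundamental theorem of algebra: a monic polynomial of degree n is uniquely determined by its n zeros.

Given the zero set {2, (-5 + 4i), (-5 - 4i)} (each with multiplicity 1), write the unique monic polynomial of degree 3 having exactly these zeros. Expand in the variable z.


The polynomial is p(z) = ∏_{α ∈ S} (z − α), where S = {2, (-5 + 4i), (-5 - 4i)}.
Expanding the product yields: p(z) = z^3 + 8·z^2 + 21·z -82.
Note conjugate pairs combine to real quadratics: (z − (-5+4i))(z − (-5−4i)) = z² + 10z + 41.
The resulting polynomial has degree 3 and real coefficients as required.

p(z) = z^3 + 8·z^2 + 21·z -82.


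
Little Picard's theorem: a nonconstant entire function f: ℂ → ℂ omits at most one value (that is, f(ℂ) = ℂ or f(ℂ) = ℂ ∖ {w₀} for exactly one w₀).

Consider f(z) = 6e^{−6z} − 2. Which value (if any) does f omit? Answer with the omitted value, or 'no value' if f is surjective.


Little Picard bounds the complement of f(ℂ) to at most one point.
e^{−6z} is never zero on ℂ, so 6·e^{−6z} takes every value in ℂ ∖ {0}. Adding -2 shifts the range to ℂ ∖ {-2}. Thus f omits exactly the value -2.

Omitted value: -2.


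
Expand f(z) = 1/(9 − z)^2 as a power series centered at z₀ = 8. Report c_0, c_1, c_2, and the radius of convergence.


Let w = z − z₀, so z = z₀ + w.
Then 9 − z = 9 − (z₀ + w) = (9 − z₀) − w = 1 − w.
f(z) = 1/(1 − w)^2 = (1/(1)^2) · (1 − w/(1))^{−2}.
By the binomial series (1−u)^{−2} = Σ_{n≥0} C(n+1, 1) u^n for |u|<1, with u = w/(1):
  c_n = C(n+1, 1) / (1)^(n+2).
  c_0 = 1/(1)^2 = 1.
  c_1 = 2/(1)^3 = 2.
  c_2 = 3/(1)^4 = 3.
The series is valid for |w/d| < 1, i.e. |z − z₀| < |d|.
Radius of convergence: R = |9 − z₀| = |1| = 1 (distance from z₀ to the singularity z = 9).

c_0 = 1, c_1 = 2, c_2 = 3; R = 1.


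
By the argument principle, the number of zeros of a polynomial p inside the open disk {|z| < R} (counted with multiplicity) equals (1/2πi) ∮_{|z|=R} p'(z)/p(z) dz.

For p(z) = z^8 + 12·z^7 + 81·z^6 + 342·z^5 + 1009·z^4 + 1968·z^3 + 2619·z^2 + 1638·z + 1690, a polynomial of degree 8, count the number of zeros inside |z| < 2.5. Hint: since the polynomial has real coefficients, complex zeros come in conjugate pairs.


The zeros of p are: (-1 + 3i), (-1 - 3i), (0 + 1i), (0 - 1i), (-3 + 2i), (-3 - 2i), (-2 + 3i), (-2 - 3i).
Their magnitudes are: 3.162, 3.162, 1, 1, 3.606, 3.606, 3.606, 3.606.
Zeros with |z| < R = 2.5: (0 + 1i), (0 - 1i).
Count = 2.
By the argument principle, (1/2πi) ∮_{|z|=R} p'(z)/p(z) dz equals exactly this count.

Number of zeros inside |z| < 2.5: 2.


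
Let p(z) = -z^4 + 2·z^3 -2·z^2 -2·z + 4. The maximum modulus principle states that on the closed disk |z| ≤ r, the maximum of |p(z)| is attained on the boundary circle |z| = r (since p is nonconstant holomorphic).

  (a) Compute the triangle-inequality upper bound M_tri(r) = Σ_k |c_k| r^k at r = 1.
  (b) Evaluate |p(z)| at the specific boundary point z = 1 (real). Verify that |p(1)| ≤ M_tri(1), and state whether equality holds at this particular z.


Coefficients: c_0 = 4, c_1 = -2, c_2 = -2, c_3 = 2, c_4 = -1. Radius r = 1.
Part (a). Triangle bound: M_tri(r) = Σ_k |c_k| r^k
  = |4|·1^0 + |-2|·1^1 + |-2|·1^2 + |2|·1^3 + |-1|·1^4
  = 4 + 2 + 2 + 2 + 1 = 11.
This bounds M(r) := max_{|z|=r} |p(z)| from above; equality holds iff all terms c_k z^k can be made to align in phase at a single z on |z|=r.
Part (b). At z = 1 (real, on the circle |z| = r):
  p(1) = (4)·1^0 + (-2)·1^1 + (-2)·1^2 + (2)·1^3 + (-1)·1^4 = 1.
  |p(1)| = 1.
Check: |p(1)| = 1 ≤ 11 = M_tri(1). ✓ Equality does not hold at z = 1 (the coefficients have mixed signs, so the terms do not all align in phase there).

M_tri(1) = 11; |p(1)| = 1; equality at z=1: no.


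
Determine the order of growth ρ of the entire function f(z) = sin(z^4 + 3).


Write sin(w) = (e^{iw} ± e^{−iw})/(2 or 2i), so |sin(w)| ≤ e^{|w|}. With w = z^4 + 3, |w| ≤ 1r^4 + 3 on |z|=r, giving M(r) ≤ e^{1r^4 + 3} and ρ ≤ 4. For the lower bound, choose z on |z|=r with 1z^4 purely imaginary of modulus 1r^4; then |sin(z^4 + 3)| grows like e^{1r^4}/2, so ρ ≥ 4. Hence ρ = 4.
Therefore ρ = 4.

Order ρ = 4.


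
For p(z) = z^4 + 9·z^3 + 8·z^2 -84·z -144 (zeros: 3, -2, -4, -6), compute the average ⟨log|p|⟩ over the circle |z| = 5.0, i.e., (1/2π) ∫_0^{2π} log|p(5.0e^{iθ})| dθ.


Zeros: -6, -4, -2, 3; r = 5.0.
Inside |z| < r: -4, -2, 3. Outside (|z| ≥ r): -6.
p(0) = -144, so log|p(0)| = log(144) = 4.9698.
Apply Jensen: I(r) = log|p(0)| + Σ_k log(r/|z_k|), summed over zeros inside |z| < r.
  log(r/|z_k|) for z_k = 3: log(5.0/3) = 0.5108
  log(r/|z_k|) for z_k = -2: log(5.0/2) = 0.9163
  log(r/|z_k|) for z_k = -4: log(5.0/4) = 0.2231
  Outside zeros (-6) contribute nothing to the Jensen sum.
Sum over inside zeros: 1.6503.
I(r) = log|p(0)| + (inside sum) = 4.9698 + 1.6503 = 6.6201.
Note: since some zeros are outside |z| ≤ r, the simplified n·log(r) form does NOT apply — only the inside zeros contribute.

I(r) ≈ 6.6201.


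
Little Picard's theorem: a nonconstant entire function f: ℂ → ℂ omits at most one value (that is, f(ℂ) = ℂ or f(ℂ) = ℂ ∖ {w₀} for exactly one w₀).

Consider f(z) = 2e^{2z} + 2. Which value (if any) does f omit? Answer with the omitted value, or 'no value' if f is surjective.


Little Picard bounds the complement of f(ℂ) to at most one point.
e^{2z} is never zero on ℂ, so 2·e^{2z} takes every value in ℂ ∖ {0}. Adding 2 shifts the range to ℂ ∖ {2}. Thus f omits exactly the value 2.

Omitted value: 2.


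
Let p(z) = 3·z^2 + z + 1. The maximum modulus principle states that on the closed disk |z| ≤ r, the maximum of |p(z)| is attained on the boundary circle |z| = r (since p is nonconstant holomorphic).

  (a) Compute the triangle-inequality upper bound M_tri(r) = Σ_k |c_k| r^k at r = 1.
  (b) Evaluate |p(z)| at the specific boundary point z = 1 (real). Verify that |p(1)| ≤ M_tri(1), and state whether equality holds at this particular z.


Coefficients: c_0 = 1, c_1 = 1, c_2 = 3. Radius r = 1.
Part (a). Triangle bound: M_tri(r) = Σ_k |c_k| r^k
  = |1|·1^0 + |1|·1^1 + |3|·1^2
  = 1 + 1 + 3 = 5.
This bounds M(r) := max_{|z|=r} |p(z)| from above; equality holds iff all terms c_k z^k can be made to align in phase at a single z on |z|=r.
Part (b). At z = 1 (real, on the circle |z| = r):
  p(1) = (1)·1^0 + (1)·1^1 + (3)·1^2 = 5.
  |p(1)| = 5.
Since all nonzero coefficients share the same sign, |p(1)| = 5 = M_tri(1); the triangle bound is attained at z = 1, so in fact M(r) = 5.

M_tri(1) = 5; |p(1)| = 5; equality at z=1: yes.


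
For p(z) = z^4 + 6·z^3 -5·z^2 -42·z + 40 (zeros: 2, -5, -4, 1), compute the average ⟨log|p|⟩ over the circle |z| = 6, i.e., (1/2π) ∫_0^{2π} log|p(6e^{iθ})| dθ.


Zeros: -5, -4, 1, 2; r = 6.
Inside |z| < r: -5, -4, 1, 2. Outside (|z| ≥ r): ∅.
p(0) = 40, so log|p(0)| = log(40) = 3.6889.
Apply Jensen: I(r) = log|p(0)| + Σ_k log(r/|z_k|), summed over zeros inside |z| < r.
  log(r/|z_k|) for z_k = 2: log(6/2) = 1.0986
  log(r/|z_k|) for z_k = -5: log(6/5) = 0.1823
  log(r/|z_k|) for z_k = -4: log(6/4) = 0.4055
  log(r/|z_k|) for z_k = 1: log(6/1) = 1.7918
Sum over inside zeros: 3.4782.
I(r) = log|p(0)| + (inside sum) = 3.6889 + 3.4782 = 7.1670.
Closed form (all zeros inside, monic): I(r) = n·log(r) = 4·log(6) = 7.1670. ✓

I(r) ≈ 7.1670.


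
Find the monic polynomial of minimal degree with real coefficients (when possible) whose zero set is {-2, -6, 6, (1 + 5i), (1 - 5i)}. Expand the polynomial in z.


The polynomial is p(z) = ∏_{α ∈ S} (z − α), where S = {-2, -6, 6, (1 + 5i), (1 - 5i)}.
Expanding the product yields: p(z) = z^5 -14·z^3 + 52·z^2 -792·z -1872.
Note conjugate pairs combine to real quadratics: (z − (1+5i))(z − (1−5i)) = z² − 2z + 26.
The resulting polynomial has degree 5 and real coefficients as required.

p(z) = z^5 -14·z^3 + 52·z^2 -792·z -1872.


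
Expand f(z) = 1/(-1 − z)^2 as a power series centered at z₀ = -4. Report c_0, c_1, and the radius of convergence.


Let w = z − z₀, so z = z₀ + w.
Then -1 − z = -1 − (z₀ + w) = (-1 − z₀) − w = 3 − w.
f(z) = 1/(3 − w)^2 = (1/(3)^2) · (1 − w/(3))^{−2}.
By the binomial series (1−u)^{−2} = Σ_{n≥0} C(n+1, 1) u^n for |u|<1, with u = w/(3):
  c_n = C(n+1, 1) / (3)^(n+2).
  c_0 = 1/(3)^2 = 1/9.
  c_1 = 2/(3)^3 = 2/27.
The series is valid for |w/d| < 1, i.e. |z − z₀| < |d|.
Radius of convergence: R = |-1 − z₀| = |3| = 3 (distance from z₀ to the singularity z = -1).

c_0 = 1/9, c_1 = 2/27; R = 3.


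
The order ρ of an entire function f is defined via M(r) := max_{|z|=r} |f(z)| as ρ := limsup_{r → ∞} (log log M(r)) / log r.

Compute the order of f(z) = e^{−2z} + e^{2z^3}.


Each summand is entire of order 1 and 3 respectively (as in the single-exponential case). The order of a sum is at most the max of the orders, so ρ ≤ 3. For the lower bound: on |z|=r choose arg z so that 2z^3 is real positive; then |e^{2z^3}| = e^{2r^3} while |e^{-2z}| ≤ e^{2r^1} = o(e^{2r^3}). So |f| ≥ e^{2r^3}(1 − o(1)) and ρ ≥ 3. Hence ρ = max(1, 3) = 3.
Therefore ρ = 3.

Order ρ = 3.


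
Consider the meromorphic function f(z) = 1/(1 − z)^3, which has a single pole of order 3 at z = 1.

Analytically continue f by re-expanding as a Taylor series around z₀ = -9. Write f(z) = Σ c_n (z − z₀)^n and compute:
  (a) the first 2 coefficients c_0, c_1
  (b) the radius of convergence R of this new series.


Let w = z − z₀, so z = z₀ + w.
Then 1 − z = 1 − (z₀ + w) = (1 − z₀) − w = 10 − w.
f(z) = 1/(10 − w)^3 = (1/(10)^3) · (1 − w/(10))^{−3}.
By the binomial series (1−u)^{−3} = Σ_{n≥0} C(n+2, 2) u^n for |u|<1, with u = w/(10):
  c_n = C(n+2, 2) / (10)^(n+3).
  c_0 = 1/(10)^3 = 1/1000.
  c_1 = 3/(10)^4 = 3/10000.
The series is valid for |w/d| < 1, i.e. |z − z₀| < |d|.
Radius of convergence: R = |1 − z₀| = |10| = 10 (distance from z₀ to the singularity z = 1).

c_0 = 1/1000, c_1 = 3/10000; R = 10.


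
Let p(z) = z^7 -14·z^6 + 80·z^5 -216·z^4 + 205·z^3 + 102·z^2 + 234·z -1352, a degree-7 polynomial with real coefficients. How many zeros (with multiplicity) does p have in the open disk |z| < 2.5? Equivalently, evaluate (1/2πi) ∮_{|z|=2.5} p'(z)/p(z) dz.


The zeros of p are: (-1 + 1i), (-1 - 1i), 4, (3 + 2i), (3 - 2i), (3 + 2i), (3 - 2i).
Their magnitudes are: 1.414, 1.414, 4, 3.606, 3.606, 3.606, 3.606.
Zeros with |z| < R = 2.5: (-1 + 1i), (-1 - 1i).
Count = 2.
By the argument principle, (1/2πi) ∮_{|z|=R} p'(z)/p(z) dz equals exactly this count.

Number of zeros inside |z| < 2.5: 2.


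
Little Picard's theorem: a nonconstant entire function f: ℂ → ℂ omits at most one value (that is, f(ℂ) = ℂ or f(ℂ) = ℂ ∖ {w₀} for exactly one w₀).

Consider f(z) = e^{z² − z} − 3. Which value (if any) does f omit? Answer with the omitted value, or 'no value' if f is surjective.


Little Picard bounds the complement of f(ℂ) to at most one point.
The exponent g(z) = z² − z is a nonconstant polynomial, hence surjective onto ℂ. So e^{g(z)} takes every value in {e^w : w ∈ ℂ} = ℂ ∖ {0}. Adding -3 shifts the range to ℂ ∖ {-3}. f omits exactly -3.

Omitted value: -3.


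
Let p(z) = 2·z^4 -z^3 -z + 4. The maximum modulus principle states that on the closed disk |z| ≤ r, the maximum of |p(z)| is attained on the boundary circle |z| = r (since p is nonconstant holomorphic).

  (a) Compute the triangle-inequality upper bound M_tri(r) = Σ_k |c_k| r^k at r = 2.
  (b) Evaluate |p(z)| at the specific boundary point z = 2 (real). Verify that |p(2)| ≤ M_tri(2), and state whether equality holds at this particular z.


Coefficients: c_0 = 4, c_1 = -1, c_2 = 0, c_3 = -1, c_4 = 2. Radius r = 2.
Part (a). Triangle bound: M_tri(r) = Σ_k |c_k| r^k
  = |4|·2^0 + |-1|·2^1 + |0|·2^2 + |-1|·2^3 + |2|·2^4
  = 4 + 2 + 0 + 8 + 32 = 46.
This bounds M(r) := max_{|z|=r} |p(z)| from above; equality holds iff all terms c_k z^k can be made to align in phase at a single z on |z|=r.
Part (b). At z = 2 (real, on the circle |z| = r):
  p(2) = (4)·2^0 + (-1)·2^1 + (0)·2^2 + (-1)·2^3 + (2)·2^4 = 26.
  |p(2)| = 26.
Check: |p(2)| = 26 ≤ 46 = M_tri(2). ✓ Equality does not hold at z = 2 (the coefficients have mixed signs, so the terms do not all align in phase there).

M_tri(2) = 46; |p(2)| = 26; equality at z=2: no.


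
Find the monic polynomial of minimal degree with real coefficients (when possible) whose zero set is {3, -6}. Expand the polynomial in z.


The polynomial is p(z) = ∏_{α ∈ S} (z − α), where S = {3, -6}.
Expanding the product yields: p(z) = z^2 + 3·z -18.
The resulting polynomial has degree 2 and real coefficients as required.

p(z) = z^2 + 3·z -18.


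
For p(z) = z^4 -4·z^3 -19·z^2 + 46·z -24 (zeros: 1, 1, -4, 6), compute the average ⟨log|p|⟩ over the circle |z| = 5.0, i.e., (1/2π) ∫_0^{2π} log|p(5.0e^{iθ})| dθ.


Zeros: -4, 1, 1, 6; r = 5.0.
Inside |z| < r: -4, 1, 1. Outside (|z| ≥ r): 6.
p(0) = -24, so log|p(0)| = log(24) = 3.1781.
Apply Jensen: I(r) = log|p(0)| + Σ_k log(r/|z_k|), summed over zeros inside |z| < r.
  log(r/|z_k|) for z_k = 1: log(5.0/1) = 1.6094
  log(r/|z_k|) for z_k = 1: log(5.0/1) = 1.6094
  log(r/|z_k|) for z_k = -4: log(5.0/4) = 0.2231
  Outside zeros (6) contribute nothing to the Jensen sum.
Sum over inside zeros: 3.4420.
I(r) = log|p(0)| + (inside sum) = 3.1781 + 3.4420 = 6.6201.
Note: since some zeros are outside |z| ≤ r, the simplified n·log(r) form does NOT apply — only the inside zeros contribute.

I(r) ≈ 6.6201.


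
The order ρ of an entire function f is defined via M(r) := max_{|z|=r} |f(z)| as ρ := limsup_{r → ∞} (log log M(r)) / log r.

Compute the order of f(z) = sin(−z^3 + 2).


Write sin(w) = (e^{iw} ± e^{−iw})/(2 or 2i), so |sin(w)| ≤ e^{|w|}. With w = −z^3 + 2, |w| ≤ 1r^3 + 2 on |z|=r, giving M(r) ≤ e^{1r^3 + 2} and ρ ≤ 3. For the lower bound, choose z on |z|=r with -1z^3 purely imaginary of modulus 1r^3; then |sin(−z^3 + 2)| grows like e^{1r^3}/2, so ρ ≥ 3. Hence ρ = 3.
Therefore ρ = 3.

Order ρ = 3.


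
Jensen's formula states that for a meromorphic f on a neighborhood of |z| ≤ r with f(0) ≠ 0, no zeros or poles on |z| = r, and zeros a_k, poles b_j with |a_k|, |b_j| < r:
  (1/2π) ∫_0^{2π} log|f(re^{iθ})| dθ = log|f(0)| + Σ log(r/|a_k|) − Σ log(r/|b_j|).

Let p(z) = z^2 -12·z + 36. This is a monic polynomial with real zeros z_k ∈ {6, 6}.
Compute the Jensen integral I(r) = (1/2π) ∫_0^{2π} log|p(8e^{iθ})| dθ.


Zeros: 6, 6; r = 8.
Inside |z| < r: 6, 6. Outside (|z| ≥ r): ∅.
p(0) = 36, so log|p(0)| = log(36) = 3.5835.
Apply Jensen: I(r) = log|p(0)| + Σ_k log(r/|z_k|), summed over zeros inside |z| < r.
  log(r/|z_k|) for z_k = 6: log(8/6) = 0.2877
  log(r/|z_k|) for z_k = 6: log(8/6) = 0.2877
Sum over inside zeros: 0.5754.
I(r) = log|p(0)| + (inside sum) = 3.5835 + 0.5754 = 4.1589.
Closed form (all zeros inside, monic): I(r) = n·log(r) = 2·log(8) = 4.1589. ✓

I(r) ≈ 4.1589.


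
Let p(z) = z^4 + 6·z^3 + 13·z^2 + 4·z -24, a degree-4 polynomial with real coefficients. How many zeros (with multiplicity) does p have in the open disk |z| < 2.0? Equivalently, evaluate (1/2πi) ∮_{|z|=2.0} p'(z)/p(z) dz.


The zeros of p are: 1, (-2 + 2i), (-2 - 2i), -3.
Their magnitudes are: 1, 2.828, 2.828, 3.
Zeros with |z| < R = 2.0: 1.
Count = 1.
By the argument principle, (1/2πi) ∮_{|z|=R} p'(z)/p(z) dz equals exactly this count.

Number of zeros inside |z| < 2.0: 1.


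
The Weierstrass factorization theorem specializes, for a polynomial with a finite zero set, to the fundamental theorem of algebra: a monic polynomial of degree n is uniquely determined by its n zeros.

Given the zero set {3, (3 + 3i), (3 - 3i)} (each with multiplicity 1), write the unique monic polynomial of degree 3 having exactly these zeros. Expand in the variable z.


The polynomial is p(z) = ∏_{α ∈ S} (z − α), where S = {3, (3 + 3i), (3 - 3i)}.
Expanding the product yields: p(z) = z^3 -9·z^2 + 36·z -54.
Note conjugate pairs combine to real quadratics: (z − (3+3i))(z − (3−3i)) = z² − 6z + 18.
The resulting polynomial has degree 3 and real coefficients as required.

p(z) = z^3 -9·z^2 + 36·z -54.


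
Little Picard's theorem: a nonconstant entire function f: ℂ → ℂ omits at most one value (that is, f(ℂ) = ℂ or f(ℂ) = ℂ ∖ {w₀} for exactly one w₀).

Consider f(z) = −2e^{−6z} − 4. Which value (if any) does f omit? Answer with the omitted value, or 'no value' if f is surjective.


Little Picard bounds the complement of f(ℂ) to at most one point.
e^{−6z} is never zero on ℂ, so -2·e^{−6z} takes every value in ℂ ∖ {0}. Adding -4 shifts the range to ℂ ∖ {-4}. Thus f omits exactly the value -4.

Omitted value: -4.


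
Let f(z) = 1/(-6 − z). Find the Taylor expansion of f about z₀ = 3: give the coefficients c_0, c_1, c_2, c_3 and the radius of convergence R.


Let w = z − z₀, so z = z₀ + w.
Then -6 − z = -6 − (z₀ + w) = (-6 − z₀) − w = -9 − w.
f(z) = 1/(-9 − w) = (1/(-9)) · 1/(1 − w/(-9)) = Σ_{n≥0} w^n / (-9)^(n+1).
So c_n = 1/(-9)^(n+1):
  c_0 = 1/(-9)^1 = -1/9.
  c_1 = 1/(-9)^2 = 1/81.
  c_2 = 1/(-9)^3 = -1/729.
  c_3 = 1/(-9)^4 = 1/6561.
The series is valid for |w/d| < 1, i.e. |z − z₀| < |d|.
Radius of convergence: R = |-6 − z₀| = |-9| = 9 (distance from z₀ to the singularity z = -6).

c_0 = -1/9, c_1 = 1/81, c_2 = -1/729, c_3 = 1/6561; R = 9.


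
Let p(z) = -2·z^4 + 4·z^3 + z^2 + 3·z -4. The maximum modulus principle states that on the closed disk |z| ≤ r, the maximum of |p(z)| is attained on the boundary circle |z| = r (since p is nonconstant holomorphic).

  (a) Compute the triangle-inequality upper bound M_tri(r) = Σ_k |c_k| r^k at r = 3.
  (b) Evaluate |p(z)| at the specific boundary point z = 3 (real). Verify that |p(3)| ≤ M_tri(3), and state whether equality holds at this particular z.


Coefficients: c_0 = -4, c_1 = 3, c_2 = 1, c_3 = 4, c_4 = -2. Radius r = 3.
Part (a). Triangle bound: M_tri(r) = Σ_k |c_k| r^k
  = |-4|·3^0 + |3|·3^1 + |1|·3^2 + |4|·3^3 + |-2|·3^4
  = 4 + 9 + 9 + 108 + 162 = 292.
This bounds M(r) := max_{|z|=r} |p(z)| from above; equality holds iff all terms c_k z^k can be made to align in phase at a single z on |z|=r.
Part (b). At z = 3 (real, on the circle |z| = r):
  p(3) = (-4)·3^0 + (3)·3^1 + (1)·3^2 + (4)·3^3 + (-2)·3^4 = -40.
  |p(3)| = 40.
Check: |p(3)| = 40 ≤ 292 = M_tri(3). ✓ Equality does not hold at z = 3 (the coefficients have mixed signs, so the terms do not all align in phase there).

M_tri(3) = 292; |p(3)| = 40; equality at z=3: no.


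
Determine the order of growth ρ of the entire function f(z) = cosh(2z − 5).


cosh(w) is a linear combination of e^{iw} and e^{−iw} (or e^w, e^{−w} in the hyperbolic case), so |cosh(w)| ≤ e^{|w|}. With w = 2z − 5, |w| ≤ 2|z| + 5 = 2r + 5 on |z| = r, giving M(r) ≤ e^{2r + 5}, so ρ ≤ 1. On a suitable ray (z = it for sin/cos; z = t for sinh/cosh, t real → ∞), |cosh(2z − 5)| grows like e^{2|t|}/2, so ρ ≥ 1. Hence ρ = 1.
Therefore ρ = 1.

Order ρ = 1.


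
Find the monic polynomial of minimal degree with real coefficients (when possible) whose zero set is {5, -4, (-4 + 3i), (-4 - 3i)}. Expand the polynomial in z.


The polynomial is p(z) = ∏_{α ∈ S} (z − α), where S = {5, -4, (-4 + 3i), (-4 - 3i)}.
Expanding the product yields: p(z) = z^4 + 7·z^3 -3·z^2 -185·z -500.
Note conjugate pairs combine to real quadratics: (z − (-4+3i))(z − (-4−3i)) = z² + 8z + 25.
The resulting polynomial has degree 4 and real coefficients as required.

p(z) = z^4 + 7·z^3 -3·z^2 -185·z -500.


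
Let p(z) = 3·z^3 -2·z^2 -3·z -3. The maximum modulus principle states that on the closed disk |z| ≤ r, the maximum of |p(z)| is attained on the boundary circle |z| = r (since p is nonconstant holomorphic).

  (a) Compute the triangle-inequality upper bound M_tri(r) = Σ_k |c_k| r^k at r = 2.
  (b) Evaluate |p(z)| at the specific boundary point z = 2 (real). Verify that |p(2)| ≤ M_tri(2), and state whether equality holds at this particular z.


Coefficients: c_0 = -3, c_1 = -3, c_2 = -2, c_3 = 3. Radius r = 2.
Part (a). Triangle bound: M_tri(r) = Σ_k |c_k| r^k
  = |-3|·2^0 + |-3|·2^1 + |-2|·2^2 + |3|·2^3
  = 3 + 6 + 8 + 24 = 41.
This bounds M(r) := max_{|z|=r} |p(z)| from above; equality holds iff all terms c_k z^k can be made to align in phase at a single z on |z|=r.
Part (b). At z = 2 (real, on the circle |z| = r):
  p(2) = (-3)·2^0 + (-3)·2^1 + (-2)·2^2 + (3)·2^3 = 7.
  |p(2)| = 7.
Check: |p(2)| = 7 ≤ 41 = M_tri(2). ✓ Equality does not hold at z = 2 (the coefficients have mixed signs, so the terms do not all align in phase there).

M_tri(2) = 41; |p(2)| = 7; equality at z=2: no.


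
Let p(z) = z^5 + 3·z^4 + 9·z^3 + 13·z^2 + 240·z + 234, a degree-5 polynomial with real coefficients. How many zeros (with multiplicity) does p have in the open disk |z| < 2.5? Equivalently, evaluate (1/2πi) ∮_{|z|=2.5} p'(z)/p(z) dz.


The zeros of p are: (2 + 3i), (2 - 3i), (-3 + 3i), (-3 - 3i), -1.
Their magnitudes are: 3.606, 3.606, 4.243, 4.243, 1.
Zeros with |z| < R = 2.5: -1.
Count = 1.
By the argument principle, (1/2πi) ∮_{|z|=R} p'(z)/p(z) dz equals exactly this count.

Number of zeros inside |z| < 2.5: 1.


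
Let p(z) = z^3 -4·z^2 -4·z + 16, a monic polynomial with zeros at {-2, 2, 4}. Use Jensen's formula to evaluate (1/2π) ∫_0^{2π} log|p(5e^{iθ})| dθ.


Zeros: -2, 2, 4; r = 5.
Inside |z| < r: -2, 2, 4. Outside (|z| ≥ r): ∅.
p(0) = 16, so log|p(0)| = log(16) = 2.7726.
Apply Jensen: I(r) = log|p(0)| + Σ_k log(r/|z_k|), summed over zeros inside |z| < r.
  log(r/|z_k|) for z_k = -2: log(5/2) = 0.9163
  log(r/|z_k|) for z_k = 2: log(5/2) = 0.9163
  log(r/|z_k|) for z_k = 4: log(5/4) = 0.2231
Sum over inside zeros: 2.0557.
I(r) = log|p(0)| + (inside sum) = 2.7726 + 2.0557 = 4.8283.
Closed form (all zeros inside, monic): I(r) = n·log(r) = 3·log(5) = 4.8283. ✓

I(r) ≈ 4.8283.


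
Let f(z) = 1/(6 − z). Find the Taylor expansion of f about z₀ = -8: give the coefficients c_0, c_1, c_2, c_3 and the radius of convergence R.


Let w = z − z₀, so z = z₀ + w.
Then 6 − z = 6 − (z₀ + w) = (6 − z₀) − w = 14 − w.
f(z) = 1/(14 − w) = (1/(14)) · 1/(1 − w/(14)) = Σ_{n≥0} w^n / (14)^(n+1).
So c_n = 1/(14)^(n+1):
  c_0 = 1/(14)^1 = 1/14.
  c_1 = 1/(14)^2 = 1/196.
  c_2 = 1/(14)^3 = 1/2744.
  c_3 = 1/(14)^4 = 1/38416.
The series is valid for |w/d| < 1, i.e. |z − z₀| < |d|.
Radius of convergence: R = |6 − z₀| = |14| = 14 (distance from z₀ to the singularity z = 6).

c_0 = 1/14, c_1 = 1/196, c_2 = 1/2744, c_3 = 1/38416; R = 14.


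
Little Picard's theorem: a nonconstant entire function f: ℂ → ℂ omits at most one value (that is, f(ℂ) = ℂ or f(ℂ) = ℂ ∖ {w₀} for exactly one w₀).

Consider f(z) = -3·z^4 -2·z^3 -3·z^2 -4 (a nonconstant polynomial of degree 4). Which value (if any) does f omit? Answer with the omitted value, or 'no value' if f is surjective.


Little Picard bounds the complement of f(ℂ) to at most one point.
For every w ∈ ℂ, the equation p(z) − w = 0 is a nonconstant polynomial in z and hence has at least one root by the fundamental theorem of algebra. So p is surjective onto ℂ, omitting no value.

Omitted value: no value.


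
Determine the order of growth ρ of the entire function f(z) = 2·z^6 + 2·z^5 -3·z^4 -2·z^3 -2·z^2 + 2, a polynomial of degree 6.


|f(z)| ≤ Σ|c_k|·r^k = O(r^6) as r → ∞. Polynomial growth is O(e^{r^ε}) for every ε > 0 (since r^6/e^{r^ε} → 0), so ρ ≤ ε for all ε > 0, i.e. ρ = 0. Every nonconstant polynomial has order 0.
Therefore ρ = 0.

Order ρ = 0.


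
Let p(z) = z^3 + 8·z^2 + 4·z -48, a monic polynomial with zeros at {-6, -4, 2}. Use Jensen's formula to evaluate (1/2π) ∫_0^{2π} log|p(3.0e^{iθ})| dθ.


Zeros: -6, -4, 2; r = 3.0.
Inside |z| < r: 2. Outside (|z| ≥ r): -6, -4.
p(0) = -48, so log|p(0)| = log(48) = 3.8712.
Apply Jensen: I(r) = log|p(0)| + Σ_k log(r/|z_k|), summed over zeros inside |z| < r.
  log(r/|z_k|) for z_k = 2: log(3.0/2) = 0.4055
  Outside zeros (-6, -4) contribute nothing to the Jensen sum.
Sum over inside zeros: 0.4055.
I(r) = log|p(0)| + (inside sum) = 3.8712 + 0.4055 = 4.2767.
Note: since some zeros are outside |z| ≤ r, the simplified n·log(r) form does NOT apply — only the inside zeros contribute.

I(r) ≈ 4.2767.


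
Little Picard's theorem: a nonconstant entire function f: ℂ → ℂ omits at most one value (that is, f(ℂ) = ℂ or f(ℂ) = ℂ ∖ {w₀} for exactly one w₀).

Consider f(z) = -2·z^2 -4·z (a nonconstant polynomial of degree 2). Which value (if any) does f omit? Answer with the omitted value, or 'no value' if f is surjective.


Little Picard bounds the complement of f(ℂ) to at most one point.
For every w ∈ ℂ, the equation p(z) − w = 0 is a nonconstant polynomial in z and hence has at least one root by the fundamental theorem of algebra. So p is surjective onto ℂ, omitting no value.

Omitted value: no value.


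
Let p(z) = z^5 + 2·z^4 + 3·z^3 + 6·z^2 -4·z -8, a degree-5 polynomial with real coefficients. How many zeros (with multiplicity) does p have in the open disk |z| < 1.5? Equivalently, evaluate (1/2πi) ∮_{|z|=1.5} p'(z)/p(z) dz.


The zeros of p are: 1, -1, (0 + 2i), (0 - 2i), -2.
Their magnitudes are: 1, 1, 2, 2, 2.
Zeros with |z| < R = 1.5: 1, -1.
Count = 2.
By the argument principle, (1/2πi) ∮_{|z|=R} p'(z)/p(z) dz equals exactly this count.

Number of zeros inside |z| < 1.5: 2.


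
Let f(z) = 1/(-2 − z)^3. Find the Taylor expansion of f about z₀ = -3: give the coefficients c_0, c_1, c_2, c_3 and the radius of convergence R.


Let w = z − z₀, so z = z₀ + w.
Then -2 − z = -2 − (z₀ + w) = (-2 − z₀) − w = 1 − w.
f(z) = 1/(1 − w)^3 = (1/(1)^3) · (1 − w/(1))^{−3}.
By the binomial series (1−u)^{−3} = Σ_{n≥0} C(n+2, 2) u^n for |u|<1, with u = w/(1):
  c_n = C(n+2, 2) / (1)^(n+3).
  c_0 = 1/(1)^3 = 1.
  c_1 = 3/(1)^4 = 3.
  c_2 = 6/(1)^5 = 6.
  c_3 = 10/(1)^6 = 10.
The series is valid for |w/d| < 1, i.e. |z − z₀| < |d|.
Radius of convergence: R = |-2 − z₀| = |1| = 1 (distance from z₀ to the singularity z = -2).

c_0 = 1, c_1 = 3, c_2 = 6, c_3 = 10; R = 1.


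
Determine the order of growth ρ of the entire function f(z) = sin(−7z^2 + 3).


Write sin(w) = (e^{iw} ± e^{−iw})/(2 or 2i), so |sin(w)| ≤ e^{|w|}. With w = −7z^2 + 3, |w| ≤ 7r^2 + 3 on |z|=r, giving M(r) ≤ e^{7r^2 + 3} and ρ ≤ 2. For the lower bound, choose z on |z|=r with -7z^2 purely imaginary of modulus 7r^2; then |sin(−7z^2 + 3)| grows like e^{7r^2}/2, so ρ ≥ 2. Hence ρ = 2.
Therefore ρ = 2.

Order ρ = 2.


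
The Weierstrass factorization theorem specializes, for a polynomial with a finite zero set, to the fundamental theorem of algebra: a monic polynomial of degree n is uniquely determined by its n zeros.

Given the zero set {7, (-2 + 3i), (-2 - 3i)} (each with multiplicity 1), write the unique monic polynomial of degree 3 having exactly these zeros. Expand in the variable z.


The polynomial is p(z) = ∏_{α ∈ S} (z − α), where S = {7, (-2 + 3i), (-2 - 3i)}.
Expanding the product yields: p(z) = z^3 -3·z^2 -15·z -91.
Note conjugate pairs combine to real quadratics: (z − (-2+3i))(z − (-2−3i)) = z² + 4z + 13.
The resulting polynomial has degree 3 and real coefficients as required.

p(z) = z^3 -3·z^2 -15·z -91.


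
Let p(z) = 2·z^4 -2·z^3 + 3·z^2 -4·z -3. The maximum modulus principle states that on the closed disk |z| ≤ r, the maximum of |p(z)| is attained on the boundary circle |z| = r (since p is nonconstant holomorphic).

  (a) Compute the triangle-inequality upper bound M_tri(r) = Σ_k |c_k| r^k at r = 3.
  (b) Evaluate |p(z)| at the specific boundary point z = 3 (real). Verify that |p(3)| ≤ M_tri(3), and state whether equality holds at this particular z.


Coefficients: c_0 = -3, c_1 = -4, c_2 = 3, c_3 = -2, c_4 = 2. Radius r = 3.
Part (a). Triangle bound: M_tri(r) = Σ_k |c_k| r^k
  = |-3|·3^0 + |-4|·3^1 + |3|·3^2 + |-2|·3^3 + |2|·3^4
  = 3 + 12 + 27 + 54 + 162 = 258.
This bounds M(r) := max_{|z|=r} |p(z)| from above; equality holds iff all terms c_k z^k can be made to align in phase at a single z on |z|=r.
Part (b). At z = 3 (real, on the circle |z| = r):
  p(3) = (-3)·3^0 + (-4)·3^1 + (3)·3^2 + (-2)·3^3 + (2)·3^4 = 120.
  |p(3)| = 120.
Check: |p(3)| = 120 ≤ 258 = M_tri(3). ✓ Equality does not hold at z = 3 (the coefficients have mixed signs, so the terms do not all align in phase there).

M_tri(3) = 258; |p(3)| = 120; equality at z=3: no.


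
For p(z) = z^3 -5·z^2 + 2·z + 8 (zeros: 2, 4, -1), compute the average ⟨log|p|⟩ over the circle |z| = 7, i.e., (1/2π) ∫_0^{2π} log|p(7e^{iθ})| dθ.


Zeros: -1, 2, 4; r = 7.
Inside |z| < r: -1, 2, 4. Outside (|z| ≥ r): ∅.
p(0) = 8, so log|p(0)| = log(8) = 2.0794.
Apply Jensen: I(r) = log|p(0)| + Σ_k log(r/|z_k|), summed over zeros inside |z| < r.
  log(r/|z_k|) for z_k = 2: log(7/2) = 1.2528
  log(r/|z_k|) for z_k = 4: log(7/4) = 0.5596
  log(r/|z_k|) for z_k = -1: log(7/1) = 1.9459
Sum over inside zeros: 3.7583.
I(r) = log|p(0)| + (inside sum) = 2.0794 + 3.7583 = 5.8377.
Closed form (all zeros inside, monic): I(r) = n·log(r) = 3·log(7) = 5.8377. ✓

I(r) ≈ 5.8377.


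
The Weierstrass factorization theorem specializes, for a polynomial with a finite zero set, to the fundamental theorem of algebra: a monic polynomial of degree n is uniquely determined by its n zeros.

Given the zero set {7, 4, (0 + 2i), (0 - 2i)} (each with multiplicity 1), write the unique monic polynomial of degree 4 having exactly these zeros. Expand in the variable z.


The polynomial is p(z) = ∏_{α ∈ S} (z − α), where S = {7, 4, (0 + 2i), (0 - 2i)}.
Expanding the product yields: p(z) = z^4 -11·z^3 + 32·z^2 -44·z + 112.
Note conjugate pairs combine to real quadratics: (z − (0+2i))(z − (0−2i)) = z² + 4.
The resulting polynomial has degree 4 and real coefficients as required.

p(z) = z^4 -11·z^3 + 32·z^2 -44·z + 112.


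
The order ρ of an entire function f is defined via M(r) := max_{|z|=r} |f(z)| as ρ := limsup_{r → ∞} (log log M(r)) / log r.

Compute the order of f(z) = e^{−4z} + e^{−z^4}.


Each summand is entire of order 1 and 4 respectively (as in the single-exponential case). The order of a sum is at most the max of the orders, so ρ ≤ 4. For the lower bound: on |z|=r choose arg z so that -1z^4 is real positive; then |e^{-1z^4}| = e^{1r^4} while |e^{-4z}| ≤ e^{4r^1} = o(e^{1r^4}). So |f| ≥ e^{1r^4}(1 − o(1)) and ρ ≥ 4. Hence ρ = max(1, 4) = 4.
Therefore ρ = 4.

Order ρ = 4.


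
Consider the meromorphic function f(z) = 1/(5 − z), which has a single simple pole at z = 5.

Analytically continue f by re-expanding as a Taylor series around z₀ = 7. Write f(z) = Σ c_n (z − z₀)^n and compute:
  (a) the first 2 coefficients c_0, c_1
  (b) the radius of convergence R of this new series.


Let w = z − z₀, so z = z₀ + w.
Then 5 − z = 5 − (z₀ + w) = (5 − z₀) − w = -2 − w.
f(z) = 1/(-2 − w) = (1/(-2)) · 1/(1 − w/(-2)) = Σ_{n≥0} w^n / (-2)^(n+1).
So c_n = 1/(-2)^(n+1):
  c_0 = 1/(-2)^1 = -1/2.
  c_1 = 1/(-2)^2 = 1/4.
The series is valid for |w/d| < 1, i.e. |z − z₀| < |d|.
Radius of convergence: R = |5 − z₀| = |-2| = 2 (distance from z₀ to the singularity z = 5).

c_0 = -1/2, c_1 = 1/4; R = 2.


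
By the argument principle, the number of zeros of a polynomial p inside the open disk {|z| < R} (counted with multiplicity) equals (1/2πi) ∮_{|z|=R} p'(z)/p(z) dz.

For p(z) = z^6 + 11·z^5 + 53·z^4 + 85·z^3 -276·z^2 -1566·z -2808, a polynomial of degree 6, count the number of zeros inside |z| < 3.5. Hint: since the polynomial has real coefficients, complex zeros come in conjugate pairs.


The zeros of p are: 3, (-2 + 3i), (-2 - 3i), -4, (-3 + 3i), (-3 - 3i).
Their magnitudes are: 3, 3.606, 3.606, 4, 4.243, 4.243.
Zeros with |z| < R = 3.5: 3.
Count = 1.
By the argument principle, (1/2πi) ∮_{|z|=R} p'(z)/p(z) dz equals exactly this count.

Number of zeros inside |z| < 3.5: 1.


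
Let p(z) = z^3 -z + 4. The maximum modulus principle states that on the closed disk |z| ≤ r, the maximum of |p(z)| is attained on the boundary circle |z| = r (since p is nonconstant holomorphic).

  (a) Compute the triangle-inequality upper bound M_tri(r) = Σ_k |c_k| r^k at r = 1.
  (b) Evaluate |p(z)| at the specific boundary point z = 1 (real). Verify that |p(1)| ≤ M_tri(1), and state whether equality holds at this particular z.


Coefficients: c_0 = 4, c_1 = -1, c_2 = 0, c_3 = 1. Radius r = 1.
Part (a). Triangle bound: M_tri(r) = Σ_k |c_k| r^k
  = |4|·1^0 + |-1|·1^1 + |0|·1^2 + |1|·1^3
  = 4 + 1 + 0 + 1 = 6.
This bounds M(r) := max_{|z|=r} |p(z)| from above; equality holds iff all terms c_k z^k can be made to align in phase at a single z on |z|=r.
Part (b). At z = 1 (real, on the circle |z| = r):
  p(1) = (4)·1^0 + (-1)·1^1 + (0)·1^2 + (1)·1^3 = 4.
  |p(1)| = 4.
Check: |p(1)| = 4 ≤ 6 = M_tri(1). ✓ Equality does not hold at z = 1 (the coefficients have mixed signs, so the terms do not all align in phase there).

M_tri(1) = 6; |p(1)| = 4; equality at z=1: no.


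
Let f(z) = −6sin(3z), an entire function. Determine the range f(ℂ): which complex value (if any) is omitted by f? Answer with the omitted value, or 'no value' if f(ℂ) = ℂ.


Little Picard bounds the complement of f(ℂ) to at most one point.
sin is entire and surjective onto ℂ: for every w ∈ ℂ, sin(ζ) = w has a solution ζ ∈ ℂ (e.g., via the complex inverse arcsin). With ζ = 3z this gives z = ζ/(3). Then -6·sin(3z) takes every value in -6·ℂ = ℂ, and adding 0 is a bijection of ℂ. So f is surjective and omits no value. (Note: only on the real line is sin bounded by [−1, 1].)

Omitted value: no value.


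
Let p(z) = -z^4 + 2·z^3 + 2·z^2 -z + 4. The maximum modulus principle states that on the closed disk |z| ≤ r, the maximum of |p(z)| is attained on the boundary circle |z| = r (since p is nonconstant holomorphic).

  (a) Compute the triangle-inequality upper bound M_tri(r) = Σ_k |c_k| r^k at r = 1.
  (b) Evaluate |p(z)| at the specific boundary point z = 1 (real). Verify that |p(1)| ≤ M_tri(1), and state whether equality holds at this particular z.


Coefficients: c_0 = 4, c_1 = -1, c_2 = 2, c_3 = 2, c_4 = -1. Radius r = 1.
Part (a). Triangle bound: M_tri(r) = Σ_k |c_k| r^k
  = |4|·1^0 + |-1|·1^1 + |2|·1^2 + |2|·1^3 + |-1|·1^4
  = 4 + 1 + 2 + 2 + 1 = 10.
This bounds M(r) := max_{|z|=r} |p(z)| from above; equality holds iff all terms c_k z^k can be made to align in phase at a single z on |z|=r.
Part (b). At z = 1 (real, on the circle |z| = r):
  p(1) = (4)·1^0 + (-1)·1^1 + (2)·1^2 + (2)·1^3 + (-1)·1^4 = 6.
  |p(1)| = 6.
Check: |p(1)| = 6 ≤ 10 = M_tri(1). ✓ Equality does not hold at z = 1 (the coefficients have mixed signs, so the terms do not all align in phase there).

M_tri(1) = 10; |p(1)| = 6; equality at z=1: no.


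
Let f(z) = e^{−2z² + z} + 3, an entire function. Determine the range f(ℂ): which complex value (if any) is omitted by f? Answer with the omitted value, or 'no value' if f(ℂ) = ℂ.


Little Picard bounds the complement of f(ℂ) to at most one point.
The exponent g(z) = −2z² + z is a nonconstant polynomial, hence surjective onto ℂ. So e^{g(z)} takes every value in {e^w : w ∈ ℂ} = ℂ ∖ {0}. Adding 3 shifts the range to ℂ ∖ {3}. f omits exactly 3.

Omitted value: 3.
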